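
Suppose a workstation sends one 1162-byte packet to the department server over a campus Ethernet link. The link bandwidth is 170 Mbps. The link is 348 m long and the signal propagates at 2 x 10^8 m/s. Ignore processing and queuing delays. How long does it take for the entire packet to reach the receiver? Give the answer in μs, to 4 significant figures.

L = 1162 × 8 = 9296 bits.
Transmission delay = L/R = 9296 / 170000000 = 54.6824 μs.
Propagation delay = d/s = 348 m / 200000000 m/s = 1.74 μs.
Total = 56.42 μs.

56.42 μs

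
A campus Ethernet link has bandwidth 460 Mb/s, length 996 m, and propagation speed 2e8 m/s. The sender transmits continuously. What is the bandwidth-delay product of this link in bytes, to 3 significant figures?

Propagation delay = 996 / 200000000 = 4.98e-06 s.
BDP = R × t_prop = 460000000 × 4.98e-06 = 2290.8 bits.
In bytes: 2290.8/8 = 286 bytes.

286 bytes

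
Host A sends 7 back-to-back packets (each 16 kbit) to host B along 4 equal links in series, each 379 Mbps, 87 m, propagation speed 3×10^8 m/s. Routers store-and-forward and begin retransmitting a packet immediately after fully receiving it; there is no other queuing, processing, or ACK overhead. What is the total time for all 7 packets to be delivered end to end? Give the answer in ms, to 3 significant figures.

0.423 ms

Per-hop transmission t_tx = L/R = 16000/379000000 = 0.0422164 ms.
Per-hop propagation t_prop = 87/300000000 = 0.00029 ms.
Pipeline fill: first packet needs 4·t_tx to clear all hops; remaining 6 packets each add one t_tx.
Total = (4+7-1)·t_tx + 4·t_prop = 10·0.0422164 + 4·0.00029 = 0.423 ms.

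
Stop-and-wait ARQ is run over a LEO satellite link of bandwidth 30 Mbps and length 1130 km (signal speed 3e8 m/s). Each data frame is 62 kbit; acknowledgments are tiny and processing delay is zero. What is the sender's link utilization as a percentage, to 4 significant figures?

t_tx = L/R = 62000/30000000 = 0.00206667 s.
t_prop = 1130000/300000000 = 0.00376667 s; RTT = 0.00753333 s.
Cycle = t_tx + RTT = 0.0096 s.
Utilization = t_tx / cycle = 0.00206667/0.0096 = 21.53 %.

21.53 %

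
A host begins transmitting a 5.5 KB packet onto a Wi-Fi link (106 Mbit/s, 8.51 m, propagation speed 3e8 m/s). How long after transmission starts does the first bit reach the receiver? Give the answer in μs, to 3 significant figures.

0.0284 μs

First bit experiences only propagation delay: d/s = 8.51/300000000 = 0.0284 μs.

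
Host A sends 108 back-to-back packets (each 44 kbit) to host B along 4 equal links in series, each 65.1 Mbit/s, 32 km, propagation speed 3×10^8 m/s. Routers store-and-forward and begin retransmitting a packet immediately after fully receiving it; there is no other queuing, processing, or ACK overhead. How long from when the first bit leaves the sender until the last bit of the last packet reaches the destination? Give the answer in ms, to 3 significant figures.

75.4 ms

Per-hop transmission t_tx = L/R = 44000/6.51e+07 = 0.675883 ms.
Per-hop propagation t_prop = 32000/300000000 = 0.106667 ms.
Pipeline fill: first packet needs 4·t_tx to clear all hops; remaining 107 packets each add one t_tx.
Total = (4+108-1)·t_tx + 4·t_prop = 111·0.675883 + 4·0.106667 = 75.4 ms.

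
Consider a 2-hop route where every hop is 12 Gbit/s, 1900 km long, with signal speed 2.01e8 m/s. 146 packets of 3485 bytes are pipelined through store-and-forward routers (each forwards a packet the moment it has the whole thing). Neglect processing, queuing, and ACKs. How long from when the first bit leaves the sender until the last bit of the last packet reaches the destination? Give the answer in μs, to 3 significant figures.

19200 μs

Per-hop transmission t_tx = L/R = 27880/12000000000 = 2.32333 μs.
Per-hop propagation t_prop = 1900000/2.01e+08 = 9452.74 μs.
Pipeline fill: first packet needs 2·t_tx to clear all hops; remaining 145 packets each add one t_tx.
Total = (2+146-1)·t_tx + 2·t_prop = 147·2.32333 + 2·9452.74 = 19200 μs.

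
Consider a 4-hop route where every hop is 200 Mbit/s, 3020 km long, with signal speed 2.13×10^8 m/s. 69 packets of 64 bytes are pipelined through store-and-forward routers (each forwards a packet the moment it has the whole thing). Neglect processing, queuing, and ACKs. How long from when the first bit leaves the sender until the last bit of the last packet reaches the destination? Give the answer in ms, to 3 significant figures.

Per-hop transmission t_tx = L/R = 512/200000000 = 0.00256 ms.
Per-hop propagation t_prop = 3020000/213000000 = 14.1784 ms.
Pipeline fill: first packet needs 4·t_tx to clear all hops; remaining 68 packets each add one t_tx.
Total = (4+69-1)·t_tx + 4·t_prop = 72·0.00256 + 4·14.1784 = 56.9 ms.

56.9 ms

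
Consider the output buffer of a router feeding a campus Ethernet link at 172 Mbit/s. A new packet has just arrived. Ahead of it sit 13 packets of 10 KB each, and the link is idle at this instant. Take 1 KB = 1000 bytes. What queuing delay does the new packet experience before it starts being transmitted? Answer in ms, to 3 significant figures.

6.05 ms

Each queued packet: L/R = 80000/172000000 = 0.465116 ms.
13 queued → 6.04651 ms.
Queuing delay = 6.05 ms.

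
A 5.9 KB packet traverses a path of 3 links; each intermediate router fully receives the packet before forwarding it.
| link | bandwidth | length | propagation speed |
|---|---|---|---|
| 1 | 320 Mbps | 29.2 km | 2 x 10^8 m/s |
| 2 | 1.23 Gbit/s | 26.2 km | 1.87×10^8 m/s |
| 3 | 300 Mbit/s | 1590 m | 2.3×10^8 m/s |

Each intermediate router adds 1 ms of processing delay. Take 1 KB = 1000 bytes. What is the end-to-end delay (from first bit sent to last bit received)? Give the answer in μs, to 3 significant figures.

L = 47200 bits.
Transmission delays (L/R per hop): 147.5, 38.374, 157.333 μs; sum = 343.207 μs.
Propagation delays (d/s per hop): 146, 140.107, 6.91304 μs; sum = 293.02 μs.
Processing at 2 router(s): 2 × 1 ms = 2000 μs.
End-to-end = 2640 μs.

2640 μs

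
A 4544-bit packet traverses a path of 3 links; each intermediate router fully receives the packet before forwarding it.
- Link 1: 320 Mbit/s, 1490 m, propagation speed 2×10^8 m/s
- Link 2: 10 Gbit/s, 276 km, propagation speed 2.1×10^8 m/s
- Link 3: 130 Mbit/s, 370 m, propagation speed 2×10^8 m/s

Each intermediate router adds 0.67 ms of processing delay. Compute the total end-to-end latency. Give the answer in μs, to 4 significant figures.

2713 μs

Transmission delays (L/R per hop): 14.2, 0.4544, 34.9538 μs; sum = 49.6082 μs.
Propagation delays (d/s per hop): 7.45, 1314.29, 1.85 μs; sum = 1323.59 μs.
Processing at 2 router(s): 2 × 0.67 ms = 1340 μs.
End-to-end = 2713 μs.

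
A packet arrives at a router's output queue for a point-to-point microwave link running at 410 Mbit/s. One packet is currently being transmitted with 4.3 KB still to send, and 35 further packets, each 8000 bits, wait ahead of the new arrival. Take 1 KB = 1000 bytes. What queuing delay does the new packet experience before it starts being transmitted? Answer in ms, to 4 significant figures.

0.7668 ms

Each queued packet: L/R = 8000/410000000 = 0.0195122 ms.
35 queued → 0.682927 ms.
Plus remaining 34400 bits of current packet: 0.0839024 ms.
Queuing delay = 0.7668 ms.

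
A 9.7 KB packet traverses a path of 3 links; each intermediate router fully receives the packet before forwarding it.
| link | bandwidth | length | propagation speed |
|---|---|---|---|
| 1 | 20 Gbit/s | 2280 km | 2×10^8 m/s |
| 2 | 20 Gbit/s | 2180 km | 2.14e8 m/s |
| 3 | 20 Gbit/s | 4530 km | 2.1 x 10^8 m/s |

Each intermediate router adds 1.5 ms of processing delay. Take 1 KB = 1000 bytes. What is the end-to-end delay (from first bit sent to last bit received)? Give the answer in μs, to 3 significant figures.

46200 μs

L = 77600 bits.
Transmission delay per hop = L/R = 77600/20000000000 = 3.88 μs; 3 hops → 11.64 μs.
Propagation delays (d/s per hop): 11400, 10186.9, 21571.4 μs; sum = 43158.3 μs.
Processing at 2 router(s): 2 × 1.5 ms = 3000 μs.
End-to-end = 46200 μs.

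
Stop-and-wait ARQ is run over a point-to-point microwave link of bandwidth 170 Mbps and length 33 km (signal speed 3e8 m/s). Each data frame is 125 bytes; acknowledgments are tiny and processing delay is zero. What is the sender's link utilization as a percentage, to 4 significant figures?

2.604 %

t_tx = L/R = 1000/170000000 = 5.88235e-06 s.
t_prop = 33000/300000000 = 0.00011 s; RTT = 0.00022 s.
Cycle = t_tx + RTT = 0.000225882 s.
Utilization = t_tx / cycle = 5.88235e-06/0.000225882 = 2.604 %.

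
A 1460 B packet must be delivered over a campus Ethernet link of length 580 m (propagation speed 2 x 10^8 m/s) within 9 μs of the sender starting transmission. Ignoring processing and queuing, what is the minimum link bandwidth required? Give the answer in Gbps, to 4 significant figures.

1.915 Gbps

L = 11680 bits.
Propagation delay = 580 / 200000000 = 2.9 μs.
Transmission budget = 9 − 2.9 = 6.1 μs.
R ≥ L / t_tx = 11680 bits / 6.1e-06 s = 1.915 Gbps.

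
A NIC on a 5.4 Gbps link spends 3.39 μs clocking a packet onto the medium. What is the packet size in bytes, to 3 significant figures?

2290 bytes

L = R × t_tx = 5400000000 b/s × 3.39e-06 s = 18306 bits.
In bytes: 18306 / 8 = 2290 bytes.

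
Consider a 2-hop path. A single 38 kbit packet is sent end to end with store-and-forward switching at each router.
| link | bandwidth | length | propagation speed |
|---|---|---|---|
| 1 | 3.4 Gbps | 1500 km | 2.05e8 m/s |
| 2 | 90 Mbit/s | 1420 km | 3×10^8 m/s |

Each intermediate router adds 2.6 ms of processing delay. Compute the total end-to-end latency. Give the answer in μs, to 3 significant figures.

L = 38000 bits.
Transmission delays (L/R per hop): 11.1765, 422.222 μs; sum = 433.399 μs.
Propagation delays (d/s per hop): 7317.07, 4733.33 μs; sum = 12050.4 μs.
Processing at 1 router(s): 1 × 2.6 ms = 2600 μs.
End-to-end = 15100 μs.

15100 μs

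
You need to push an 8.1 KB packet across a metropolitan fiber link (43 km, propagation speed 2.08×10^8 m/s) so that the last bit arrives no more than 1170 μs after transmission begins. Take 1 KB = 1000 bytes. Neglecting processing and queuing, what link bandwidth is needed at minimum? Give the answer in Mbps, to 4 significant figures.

67.27 Mbps

L = 64800 bits.
Propagation delay = 43000 / 208000000 = 206.731 μs.
Transmission budget = 1170 − 206.731 = 963.269 μs.
R ≥ L / t_tx = 64800 bits / 0.000963269 s = 67.27 Mbps.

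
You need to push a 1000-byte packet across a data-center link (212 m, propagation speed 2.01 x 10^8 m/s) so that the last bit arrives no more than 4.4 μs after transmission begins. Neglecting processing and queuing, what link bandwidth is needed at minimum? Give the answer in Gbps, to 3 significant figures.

L = 8000 bits.
Propagation delay = 212 / 2.01e+08 = 1.05473 μs.
Transmission budget = 4.4 − 1.05473 = 3.34527 μs.
R ≥ L / t_tx = 8000 bits / 3.34527e-06 s = 2.39 Gbps.

2.39 Gbps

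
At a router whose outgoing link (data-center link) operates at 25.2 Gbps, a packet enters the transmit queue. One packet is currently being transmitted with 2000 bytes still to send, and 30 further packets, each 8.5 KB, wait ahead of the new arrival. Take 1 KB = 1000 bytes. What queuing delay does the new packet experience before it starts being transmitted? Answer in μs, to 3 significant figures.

81.6 μs

Each queued packet: L/R = 68000/25200000000 = 2.69841 μs.
30 queued → 80.9524 μs.
Plus remaining 16000 bits of current packet: 0.634921 μs.
Queuing delay = 81.6 μs.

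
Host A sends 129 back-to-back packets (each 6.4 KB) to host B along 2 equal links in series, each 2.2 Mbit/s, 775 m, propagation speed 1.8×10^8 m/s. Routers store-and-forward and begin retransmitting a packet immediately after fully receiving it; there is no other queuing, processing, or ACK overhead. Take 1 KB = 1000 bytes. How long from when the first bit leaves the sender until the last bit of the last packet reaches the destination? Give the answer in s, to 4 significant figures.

3.025 s

Per-hop transmission t_tx = L/R = 51200/2200000 = 0.0232727 s.
Per-hop propagation t_prop = 775/180000000 = 4.30556e-06 s.
Pipeline fill: first packet needs 2·t_tx to clear all hops; remaining 128 packets each add one t_tx.
Total = (2+129-1)·t_tx + 2·t_prop = 130·0.0232727 + 2·4.30556e-06 = 3.025 s.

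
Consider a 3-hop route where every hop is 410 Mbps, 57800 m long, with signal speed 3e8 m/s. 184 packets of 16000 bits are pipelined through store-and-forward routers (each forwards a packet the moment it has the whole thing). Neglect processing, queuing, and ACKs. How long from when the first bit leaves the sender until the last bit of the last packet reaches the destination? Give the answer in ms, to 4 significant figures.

7.837 ms

Per-hop transmission t_tx = L/R = 16000/410000000 = 0.0390244 ms.
Per-hop propagation t_prop = 57800/300000000 = 0.192667 ms.
Pipeline fill: first packet needs 3·t_tx to clear all hops; remaining 183 packets each add one t_tx.
Total = (3+184-1)·t_tx + 3·t_prop = 186·0.0390244 + 3·0.192667 = 7.837 ms.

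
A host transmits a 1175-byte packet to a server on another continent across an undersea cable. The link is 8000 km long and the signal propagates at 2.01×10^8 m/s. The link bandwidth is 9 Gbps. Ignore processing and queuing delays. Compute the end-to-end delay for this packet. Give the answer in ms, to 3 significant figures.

L = 1175 × 8 = 9400 bits.
Transmission delay = L/R = 9400 / 9000000000 = 0.00104444 ms.
Propagation delay = d/s = 8000000 m / 2.01e+08 m/s = 39.801 ms.
Total = 39.8 ms.

39.8 ms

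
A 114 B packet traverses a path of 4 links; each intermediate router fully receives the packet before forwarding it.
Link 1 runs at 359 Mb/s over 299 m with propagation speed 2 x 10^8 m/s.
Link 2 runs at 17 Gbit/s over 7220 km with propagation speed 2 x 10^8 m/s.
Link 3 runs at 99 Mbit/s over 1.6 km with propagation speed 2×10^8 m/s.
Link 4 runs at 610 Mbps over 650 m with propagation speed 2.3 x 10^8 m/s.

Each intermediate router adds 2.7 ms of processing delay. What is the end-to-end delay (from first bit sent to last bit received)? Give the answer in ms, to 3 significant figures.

44.2 ms

L = 114 × 8 = 912 bits.
Transmission delays (L/R per hop): 0.00254039, 5.36471e-05, 0.00921212, 0.00149508 ms; sum = 0.0133012 ms.
Propagation delays (d/s per hop): 0.001495, 36.1, 0.008, 0.00282609 ms; sum = 36.1123 ms.
Processing at 3 router(s): 3 × 2.7 ms = 8.1 ms.
End-to-end = 44.2 ms.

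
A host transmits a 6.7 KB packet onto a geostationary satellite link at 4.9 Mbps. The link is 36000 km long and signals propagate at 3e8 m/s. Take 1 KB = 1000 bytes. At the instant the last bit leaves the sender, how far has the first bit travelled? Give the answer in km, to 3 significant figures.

3280 km

t_tx = L/R = 53600/4900000 = 0.0109388 s.
Distance = s × t_tx = 300000000 × 0.0109388 = 3280 km.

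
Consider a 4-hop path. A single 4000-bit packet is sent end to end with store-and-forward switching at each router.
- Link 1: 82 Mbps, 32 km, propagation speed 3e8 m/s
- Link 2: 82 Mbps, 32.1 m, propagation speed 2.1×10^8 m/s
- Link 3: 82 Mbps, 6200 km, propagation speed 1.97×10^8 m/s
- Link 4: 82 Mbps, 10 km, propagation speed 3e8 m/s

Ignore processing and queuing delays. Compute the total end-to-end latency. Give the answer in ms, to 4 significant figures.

31.81 ms

Transmission delay per hop = L/R = 4000/82000000 = 0.0487805 ms; 4 hops → 0.195122 ms.
Propagation delays (d/s per hop): 0.106667, 0.000152857, 31.4721, 0.0333333 ms; sum = 31.6122 ms.
End-to-end = 31.81 ms.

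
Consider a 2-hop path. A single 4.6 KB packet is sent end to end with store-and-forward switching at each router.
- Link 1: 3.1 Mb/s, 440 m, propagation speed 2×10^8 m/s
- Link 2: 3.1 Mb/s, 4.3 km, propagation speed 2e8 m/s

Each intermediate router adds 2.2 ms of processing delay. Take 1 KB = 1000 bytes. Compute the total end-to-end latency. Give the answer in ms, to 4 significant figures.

L = 36800 bits.
Transmission delay per hop = L/R = 36800/3100000 = 11.871 ms; 2 hops → 23.7419 ms.
Propagation delays (d/s per hop): 0.0022, 0.0215 ms; sum = 0.0237 ms.
Processing at 1 router(s): 1 × 2.2 ms = 2.2 ms.
End-to-end = 25.97 ms.

25.97 ms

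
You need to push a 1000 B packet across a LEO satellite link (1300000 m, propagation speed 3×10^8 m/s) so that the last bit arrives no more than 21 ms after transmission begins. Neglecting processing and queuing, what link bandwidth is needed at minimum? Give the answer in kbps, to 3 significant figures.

L = 8000 bits.
Propagation delay = 1300000 / 300000000 = 4.33333 ms.
Transmission budget = 21 − 4.33333 = 16.6667 ms.
R ≥ L / t_tx = 8000 bits / 0.0166667 s = 480 kbps.

480 kbps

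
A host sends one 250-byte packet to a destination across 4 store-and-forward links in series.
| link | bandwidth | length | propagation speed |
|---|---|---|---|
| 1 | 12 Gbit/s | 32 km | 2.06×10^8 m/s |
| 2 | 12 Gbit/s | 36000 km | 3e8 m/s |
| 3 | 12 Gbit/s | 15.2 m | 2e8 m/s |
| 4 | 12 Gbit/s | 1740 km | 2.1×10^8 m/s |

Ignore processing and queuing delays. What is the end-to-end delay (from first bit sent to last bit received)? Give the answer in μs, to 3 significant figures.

L = 250 × 8 = 2000 bits.
Transmission delay per hop = L/R = 2000/12000000000 = 0.166667 μs; 4 hops → 0.666667 μs.
Propagation delays (d/s per hop): 155.34, 120000, 0.076, 8285.71 μs; sum = 128441 μs.
End-to-end = 128000 μs.

128000 μs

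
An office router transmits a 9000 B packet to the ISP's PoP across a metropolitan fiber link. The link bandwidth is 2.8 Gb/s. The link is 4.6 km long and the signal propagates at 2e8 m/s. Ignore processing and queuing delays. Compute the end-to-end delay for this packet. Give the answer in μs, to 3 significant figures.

48.7 μs

L = 9000 × 8 = 72000 bits.
Transmission delay = L/R = 72000 / 2800000000 = 25.7143 μs.
Propagation delay = d/s = 4600 m / 200000000 m/s = 23 μs.
Total = 48.7 μs.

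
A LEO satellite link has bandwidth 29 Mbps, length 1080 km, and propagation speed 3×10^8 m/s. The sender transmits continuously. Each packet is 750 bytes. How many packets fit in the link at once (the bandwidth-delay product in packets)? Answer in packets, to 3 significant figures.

Propagation delay = 1080000 / 300000000 = 0.0036 s.
BDP = R × t_prop = 29000000 × 0.0036 = 104400 bits.
In packets of 6000 bits: 17.4 packets.

17.4 packets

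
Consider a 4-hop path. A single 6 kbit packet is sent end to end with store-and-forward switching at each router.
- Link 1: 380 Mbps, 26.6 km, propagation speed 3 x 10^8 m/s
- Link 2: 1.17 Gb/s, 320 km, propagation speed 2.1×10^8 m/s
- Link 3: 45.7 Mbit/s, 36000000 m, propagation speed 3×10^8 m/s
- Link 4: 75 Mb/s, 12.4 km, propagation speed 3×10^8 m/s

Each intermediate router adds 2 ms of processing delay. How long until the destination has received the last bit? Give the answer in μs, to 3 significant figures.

128000 μs

L = 6000 bits.
Transmission delays (L/R per hop): 15.7895, 5.12821, 131.291, 80 μs; sum = 232.209 μs.
Propagation delays (d/s per hop): 88.6667, 1523.81, 120000, 41.3333 μs; sum = 121654 μs.
Processing at 3 router(s): 3 × 2 ms = 6000 μs.
End-to-end = 128000 μs.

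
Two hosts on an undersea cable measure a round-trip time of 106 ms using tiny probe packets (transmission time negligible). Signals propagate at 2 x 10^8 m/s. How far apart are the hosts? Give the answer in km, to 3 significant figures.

One-way propagation = RTT/2 = 53 ms.
d = s × t = 200000000 × 0.053 = 10600 km.

10600 km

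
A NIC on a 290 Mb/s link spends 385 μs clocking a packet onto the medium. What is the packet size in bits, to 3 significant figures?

112000 bits

L = R × t_tx = 290000000 b/s × 0.000385 s = 111650 bits.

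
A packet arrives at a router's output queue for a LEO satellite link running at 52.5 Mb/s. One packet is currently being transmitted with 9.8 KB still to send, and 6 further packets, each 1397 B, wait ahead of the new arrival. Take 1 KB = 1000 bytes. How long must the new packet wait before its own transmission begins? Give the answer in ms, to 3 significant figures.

Each queued packet: L/R = 11176/52500000 = 0.212876 ms.
6 queued → 1.27726 ms.
Plus remaining 78400 bits of current packet: 1.49333 ms.
Queuing delay = 2.77 ms.

2.77 ms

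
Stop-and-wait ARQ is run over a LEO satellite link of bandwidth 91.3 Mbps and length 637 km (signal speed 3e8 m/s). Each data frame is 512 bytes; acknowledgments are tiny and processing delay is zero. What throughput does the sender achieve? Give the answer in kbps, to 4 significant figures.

954.4 kbps

t_tx = L/R = 4096/91300000 = 4.48631e-05 s.
t_prop = 637000/300000000 = 0.00212333 s; RTT = 0.00424667 s.
Cycle = t_tx + RTT = 0.00429153 s.
Throughput = L / cycle = 4096 / 0.00429153 = 954.4 kbps.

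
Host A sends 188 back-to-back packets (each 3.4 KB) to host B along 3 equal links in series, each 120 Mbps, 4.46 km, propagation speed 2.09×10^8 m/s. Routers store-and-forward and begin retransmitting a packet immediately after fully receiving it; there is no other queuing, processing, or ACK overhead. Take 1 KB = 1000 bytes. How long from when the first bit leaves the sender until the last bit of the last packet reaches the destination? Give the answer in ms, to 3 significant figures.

Per-hop transmission t_tx = L/R = 27200/120000000 = 0.226667 ms.
Per-hop propagation t_prop = 4460/209000000 = 0.0213397 ms.
Pipeline fill: first packet needs 3·t_tx to clear all hops; remaining 187 packets each add one t_tx.
Total = (3+188-1)·t_tx + 3·t_prop = 190·0.226667 + 3·0.0213397 = 43.1 ms.

43.1 ms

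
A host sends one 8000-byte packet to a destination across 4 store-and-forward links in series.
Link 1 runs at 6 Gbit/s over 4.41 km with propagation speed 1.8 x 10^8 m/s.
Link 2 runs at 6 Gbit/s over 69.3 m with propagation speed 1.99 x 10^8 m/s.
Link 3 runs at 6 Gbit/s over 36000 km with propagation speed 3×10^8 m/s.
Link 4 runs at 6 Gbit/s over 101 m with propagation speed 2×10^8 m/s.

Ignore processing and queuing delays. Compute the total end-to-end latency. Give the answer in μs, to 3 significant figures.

L = 8000 × 8 = 64000 bits.
Transmission delay per hop = L/R = 64000/6000000000 = 10.6667 μs; 4 hops → 42.6667 μs.
Propagation delays (d/s per hop): 24.5, 0.348241, 120000, 0.505 μs; sum = 120025 μs.
End-to-end = 120000 μs.

120000 μs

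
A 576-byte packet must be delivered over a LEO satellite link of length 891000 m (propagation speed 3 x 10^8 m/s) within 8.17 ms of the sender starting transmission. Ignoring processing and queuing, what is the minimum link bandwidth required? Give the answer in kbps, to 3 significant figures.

L = 4608 bits.
Propagation delay = 891000 / 300000000 = 2.97 ms.
Transmission budget = 8.17 − 2.97 = 5.2 ms.
R ≥ L / t_tx = 4608 bits / 0.0052 s = 886 kbps.

886 kbps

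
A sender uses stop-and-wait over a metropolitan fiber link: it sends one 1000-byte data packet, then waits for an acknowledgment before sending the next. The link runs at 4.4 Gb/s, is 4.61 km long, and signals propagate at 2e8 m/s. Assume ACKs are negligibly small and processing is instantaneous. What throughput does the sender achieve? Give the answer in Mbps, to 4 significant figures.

167.0 Mbps

t_tx = L/R = 8000/4400000000 = 1.81818e-06 s.
t_prop = 4610/200000000 = 2.305e-05 s; RTT = 4.61e-05 s.
Cycle = t_tx + RTT = 4.79182e-05 s.
Throughput = L / cycle = 8000 / 4.79182e-05 = 167.0 Mbps.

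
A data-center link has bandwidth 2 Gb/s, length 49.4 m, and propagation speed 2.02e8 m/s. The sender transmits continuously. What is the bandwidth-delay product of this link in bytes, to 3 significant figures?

61.1 bytes

Propagation delay = 49.4 / 202000000 = 2.44554e-07 s.
BDP = R × t_prop = 2000000000 × 2.44554e-07 = 489.109 bits.
In bytes: 489.109/8 = 61.1 bytes.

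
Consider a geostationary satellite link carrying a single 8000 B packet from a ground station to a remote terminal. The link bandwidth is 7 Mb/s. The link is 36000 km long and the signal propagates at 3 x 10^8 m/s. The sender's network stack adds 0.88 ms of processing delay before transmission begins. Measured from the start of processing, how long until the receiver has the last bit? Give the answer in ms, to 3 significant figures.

130 ms

L = 8000 × 8 = 64000 bits.
Transmission delay = L/R = 64000 / 7000000 = 9.14286 ms.
Propagation delay = d/s = 36000000 m / 300000000 m/s = 120 ms.
Plus processing delay 0.88 ms = 0.88 ms.
Total = 130 ms.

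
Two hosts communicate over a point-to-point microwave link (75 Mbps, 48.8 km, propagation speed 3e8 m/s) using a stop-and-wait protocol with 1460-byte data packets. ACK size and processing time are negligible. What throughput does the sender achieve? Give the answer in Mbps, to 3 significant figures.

t_tx = L/R = 11680/75000000 = 0.000155733 s.
t_prop = 48800/300000000 = 0.000162667 s; RTT = 0.000325333 s.
Cycle = t_tx + RTT = 0.000481067 s.
Throughput = L / cycle = 11680 / 0.000481067 = 24.3 Mbps.

24.3 Mbps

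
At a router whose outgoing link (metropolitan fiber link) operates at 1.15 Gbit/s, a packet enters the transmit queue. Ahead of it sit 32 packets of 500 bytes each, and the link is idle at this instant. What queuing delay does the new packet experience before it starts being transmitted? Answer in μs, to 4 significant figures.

Each queued packet: L/R = 4000/1150000000 = 3.47826 μs.
32 queued → 111.304 μs.
Queuing delay = 111.3 μs.

111.3 μs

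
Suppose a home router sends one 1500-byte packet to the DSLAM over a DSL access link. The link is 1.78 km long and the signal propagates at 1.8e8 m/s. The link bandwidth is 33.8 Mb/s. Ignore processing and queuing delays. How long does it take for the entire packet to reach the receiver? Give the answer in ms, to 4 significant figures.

L = 1500 × 8 = 12000 bits.
Transmission delay = L/R = 12000 / 33800000 = 0.35503 ms.
Propagation delay = d/s = 1780 m / 180000000 m/s = 0.00988889 ms.
Total = 0.3649 ms.

0.3649 ms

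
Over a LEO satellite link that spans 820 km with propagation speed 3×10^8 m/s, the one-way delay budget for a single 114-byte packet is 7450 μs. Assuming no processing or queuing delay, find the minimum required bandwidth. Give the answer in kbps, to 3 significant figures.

193 kbps

L = 912 bits.
Propagation delay = 820000 / 300000000 = 2733.33 μs.
Transmission budget = 7450 − 2733.33 = 4716.67 μs.
R ≥ L / t_tx = 912 bits / 0.00471667 s = 193 kbps.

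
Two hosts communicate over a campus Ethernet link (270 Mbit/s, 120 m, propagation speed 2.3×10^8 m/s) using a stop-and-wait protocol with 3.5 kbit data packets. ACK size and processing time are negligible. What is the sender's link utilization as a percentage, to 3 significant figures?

92.6 %

t_tx = L/R = 3500/270000000 = 1.2963e-05 s.
t_prop = 120/2.3e+08 = 5.21739e-07 s; RTT = 1.04348e-06 s.
Cycle = t_tx + RTT = 1.40064e-05 s.
Utilization = t_tx / cycle = 1.2963e-05/1.40064e-05 = 92.6 %.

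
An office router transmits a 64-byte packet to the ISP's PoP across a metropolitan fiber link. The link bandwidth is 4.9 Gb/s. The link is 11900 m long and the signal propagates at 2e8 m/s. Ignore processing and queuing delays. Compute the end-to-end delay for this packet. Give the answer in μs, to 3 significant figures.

59.6 μs

L = 64 × 8 = 512 bits.
Transmission delay = L/R = 512 / 4900000000 = 0.10449 μs.
Propagation delay = d/s = 11900 m / 200000000 m/s = 59.5 μs.
Total = 59.6 μs.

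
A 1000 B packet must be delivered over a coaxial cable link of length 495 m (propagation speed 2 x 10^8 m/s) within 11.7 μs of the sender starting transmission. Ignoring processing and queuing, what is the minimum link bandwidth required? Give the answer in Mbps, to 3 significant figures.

867 Mbps

L = 8000 bits.
Propagation delay = 495 / 200000000 = 2.475 μs.
Transmission budget = 11.7 − 2.475 = 9.225 μs.
R ≥ L / t_tx = 8000 bits / 9.225e-06 s = 867 Mbps.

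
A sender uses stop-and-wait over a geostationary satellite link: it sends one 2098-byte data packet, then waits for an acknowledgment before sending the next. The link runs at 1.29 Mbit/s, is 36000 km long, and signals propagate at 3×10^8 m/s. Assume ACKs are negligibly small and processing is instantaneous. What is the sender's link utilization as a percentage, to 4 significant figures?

5.142 %

t_tx = L/R = 16784/1290000 = 0.0130109 s.
t_prop = 36000000/300000000 = 0.12 s; RTT = 0.24 s.
Cycle = t_tx + RTT = 0.253011 s.
Utilization = t_tx / cycle = 0.0130109/0.253011 = 5.142 %.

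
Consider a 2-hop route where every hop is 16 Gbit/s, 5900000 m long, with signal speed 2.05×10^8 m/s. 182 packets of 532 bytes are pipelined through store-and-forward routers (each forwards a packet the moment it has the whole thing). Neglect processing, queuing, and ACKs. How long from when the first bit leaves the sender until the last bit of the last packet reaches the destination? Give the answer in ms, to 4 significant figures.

Per-hop transmission t_tx = L/R = 4256/16000000000 = 0.000266 ms.
Per-hop propagation t_prop = 5900000/2.05e+08 = 28.7805 ms.
Pipeline fill: first packet needs 2·t_tx to clear all hops; remaining 181 packets each add one t_tx.
Total = (2+182-1)·t_tx + 2·t_prop = 183·0.000266 + 2·28.7805 = 57.61 ms.

57.61 ms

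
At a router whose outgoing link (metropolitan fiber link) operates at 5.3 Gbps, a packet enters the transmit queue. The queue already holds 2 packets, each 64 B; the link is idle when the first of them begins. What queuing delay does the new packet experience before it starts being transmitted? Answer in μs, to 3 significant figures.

0.193 μs

Each queued packet: L/R = 512/5300000000 = 0.0966038 μs.
2 queued → 0.193208 μs.
Queuing delay = 0.193 μs.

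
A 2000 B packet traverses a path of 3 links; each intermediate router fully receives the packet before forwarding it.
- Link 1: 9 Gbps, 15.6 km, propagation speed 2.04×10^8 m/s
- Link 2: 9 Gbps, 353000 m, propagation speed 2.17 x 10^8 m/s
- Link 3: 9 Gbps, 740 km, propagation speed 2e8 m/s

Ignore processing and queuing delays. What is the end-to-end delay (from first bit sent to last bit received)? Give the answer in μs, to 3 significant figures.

L = 2000 × 8 = 16000 bits.
Transmission delay per hop = L/R = 16000/9000000000 = 1.77778 μs; 3 hops → 5.33333 μs.
Propagation delays (d/s per hop): 76.4706, 1626.73, 3700 μs; sum = 5403.2 μs.
End-to-end = 5410 μs.

5410 μs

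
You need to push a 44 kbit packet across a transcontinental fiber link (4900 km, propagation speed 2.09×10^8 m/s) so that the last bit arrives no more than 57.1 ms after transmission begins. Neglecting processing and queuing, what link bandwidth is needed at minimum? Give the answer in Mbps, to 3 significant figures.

Propagation delay = 4900000 / 209000000 = 23.445 ms.
Transmission budget = 57.1 − 23.445 = 33.655 ms.
R ≥ L / t_tx = 44000 bits / 0.033655 s = 1.31 Mbps.

1.31 Mbps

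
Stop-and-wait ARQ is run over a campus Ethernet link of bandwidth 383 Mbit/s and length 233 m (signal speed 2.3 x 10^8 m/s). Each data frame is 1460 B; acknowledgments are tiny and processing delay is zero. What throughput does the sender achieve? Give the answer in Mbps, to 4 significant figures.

t_tx = L/R = 11680/383000000 = 3.04961e-05 s.
t_prop = 233/2.3e+08 = 1.01304e-06 s; RTT = 2.02609e-06 s.
Cycle = t_tx + RTT = 3.25222e-05 s.
Throughput = L / cycle = 11680 / 3.25222e-05 = 359.1 Mbps.

359.1 Mbps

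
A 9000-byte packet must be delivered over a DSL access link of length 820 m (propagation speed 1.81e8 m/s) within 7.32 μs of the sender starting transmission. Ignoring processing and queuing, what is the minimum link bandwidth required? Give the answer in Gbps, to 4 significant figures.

L = 72000 bits.
Propagation delay = 820 / 181000000 = 4.53039 μs.
Transmission budget = 7.32 − 4.53039 = 2.78961 μs.
R ≥ L / t_tx = 72000 bits / 2.78961e-06 s = 25.81 Gbps.

25.81 Gbps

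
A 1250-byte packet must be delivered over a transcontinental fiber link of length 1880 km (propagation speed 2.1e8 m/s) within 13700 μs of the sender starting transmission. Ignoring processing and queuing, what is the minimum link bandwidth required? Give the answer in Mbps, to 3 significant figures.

L = 10000 bits.
Propagation delay = 1880000 / 210000000 = 8952.38 μs.
Transmission budget = 13700 − 8952.38 = 4747.62 μs.
R ≥ L / t_tx = 10000 bits / 0.00474762 s = 2.11 Mbps.

2.11 Mbps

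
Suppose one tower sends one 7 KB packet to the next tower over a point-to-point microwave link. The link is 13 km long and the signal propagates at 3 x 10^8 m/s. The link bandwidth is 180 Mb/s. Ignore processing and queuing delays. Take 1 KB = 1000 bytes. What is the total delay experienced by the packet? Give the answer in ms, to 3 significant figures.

L = 56000 bits.
Transmission delay = L/R = 56000 / 180000000 = 0.311111 ms.
Propagation delay = d/s = 13000 m / 300000000 m/s = 0.0433333 ms.
Total = 0.354 ms.

0.354 ms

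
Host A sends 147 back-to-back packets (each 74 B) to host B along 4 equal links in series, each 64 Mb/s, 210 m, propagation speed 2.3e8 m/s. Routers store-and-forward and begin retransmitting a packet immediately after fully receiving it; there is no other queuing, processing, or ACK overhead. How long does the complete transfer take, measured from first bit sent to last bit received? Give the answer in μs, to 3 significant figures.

Per-hop transmission t_tx = L/R = 592/64000000 = 9.25 μs.
Per-hop propagation t_prop = 210/2.3e+08 = 0.913043 μs.
Pipeline fill: first packet needs 4·t_tx to clear all hops; remaining 146 packets each add one t_tx.
Total = (4+147-1)·t_tx + 4·t_prop = 150·9.25 + 4·0.913043 = 1390 μs.

1390 μs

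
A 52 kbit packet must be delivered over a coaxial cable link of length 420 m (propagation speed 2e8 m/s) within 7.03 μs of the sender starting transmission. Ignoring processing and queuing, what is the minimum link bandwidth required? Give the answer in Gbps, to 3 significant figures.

10.5 Gbps

Propagation delay = 420 / 200000000 = 2.1 μs.
Transmission budget = 7.03 − 2.1 = 4.93 μs.
R ≥ L / t_tx = 52000 bits / 4.93e-06 s = 10.5 Gbps.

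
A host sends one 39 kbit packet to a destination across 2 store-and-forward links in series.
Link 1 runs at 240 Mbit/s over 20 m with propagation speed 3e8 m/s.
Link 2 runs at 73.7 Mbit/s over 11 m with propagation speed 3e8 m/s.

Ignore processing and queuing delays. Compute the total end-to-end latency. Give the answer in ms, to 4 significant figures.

0.6918 ms

L = 39000 bits.
Transmission delays (L/R per hop): 0.1625, 0.529172 ms; sum = 0.691672 ms.
Propagation delays (d/s per hop): 6.66667e-05, 3.66667e-05 ms; sum = 0.000103333 ms.
End-to-end = 0.6918 ms.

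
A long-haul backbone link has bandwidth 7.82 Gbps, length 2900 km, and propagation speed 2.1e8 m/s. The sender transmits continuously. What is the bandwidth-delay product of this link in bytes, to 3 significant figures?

13500000 bytes

Propagation delay = 2900000 / 210000000 = 0.0138095 s.
BDP = R × t_prop = 7820000000 × 0.0138095 = 107990000 bits.
In bytes: 107990000/8 = 13500000 bytes.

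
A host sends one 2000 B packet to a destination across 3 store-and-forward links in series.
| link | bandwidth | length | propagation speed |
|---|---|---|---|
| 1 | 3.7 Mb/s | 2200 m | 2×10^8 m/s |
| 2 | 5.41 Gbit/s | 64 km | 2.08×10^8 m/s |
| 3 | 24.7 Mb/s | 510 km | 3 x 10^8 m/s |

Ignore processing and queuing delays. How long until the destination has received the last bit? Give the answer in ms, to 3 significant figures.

L = 2000 × 8 = 16000 bits.
Transmission delays (L/R per hop): 4.32432, 0.00295749, 0.647773 ms; sum = 4.97506 ms.
Propagation delays (d/s per hop): 0.011, 0.307692, 1.7 ms; sum = 2.01869 ms.
End-to-end = 6.99 ms.

6.99 ms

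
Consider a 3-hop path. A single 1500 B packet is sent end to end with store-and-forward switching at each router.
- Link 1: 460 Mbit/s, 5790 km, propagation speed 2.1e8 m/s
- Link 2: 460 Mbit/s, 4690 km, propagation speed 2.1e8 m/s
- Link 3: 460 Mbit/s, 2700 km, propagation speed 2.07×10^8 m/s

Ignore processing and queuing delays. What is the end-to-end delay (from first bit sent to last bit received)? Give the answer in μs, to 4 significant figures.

L = 1500 × 8 = 12000 bits.
Transmission delay per hop = L/R = 12000/460000000 = 26.087 μs; 3 hops → 78.2609 μs.
Propagation delays (d/s per hop): 27571.4, 22333.3, 13043.5 μs; sum = 62948.2 μs.
End-to-end = 63030 μs.

63030 μs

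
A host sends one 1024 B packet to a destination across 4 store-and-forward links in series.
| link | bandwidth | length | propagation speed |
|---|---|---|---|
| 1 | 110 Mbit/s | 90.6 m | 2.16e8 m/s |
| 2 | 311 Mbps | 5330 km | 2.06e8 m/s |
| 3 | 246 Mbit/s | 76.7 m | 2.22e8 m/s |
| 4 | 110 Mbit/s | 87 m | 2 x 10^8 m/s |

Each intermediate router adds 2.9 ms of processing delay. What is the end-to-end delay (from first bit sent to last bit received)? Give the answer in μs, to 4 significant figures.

34780 μs

L = 1024 × 8 = 8192 bits.
Transmission delays (L/R per hop): 74.4727, 26.3408, 33.3008, 74.4727 μs; sum = 208.587 μs.
Propagation delays (d/s per hop): 0.419444, 25873.8, 0.345495, 0.435 μs; sum = 25875 μs.
Processing at 3 router(s): 3 × 2.9 ms = 8700 μs.
End-to-end = 34780 μs.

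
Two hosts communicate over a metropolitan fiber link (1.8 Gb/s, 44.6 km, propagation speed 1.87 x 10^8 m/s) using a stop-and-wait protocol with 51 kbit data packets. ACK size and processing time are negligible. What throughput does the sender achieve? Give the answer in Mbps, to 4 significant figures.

100.9 Mbps

t_tx = L/R = 51000/1800000000 = 2.83333e-05 s.
t_prop = 44600/187000000 = 0.000238503 s; RTT = 0.000477005 s.
Cycle = t_tx + RTT = 0.000505339 s.
Throughput = L / cycle = 51000 / 0.000505339 = 100.9 Mbps.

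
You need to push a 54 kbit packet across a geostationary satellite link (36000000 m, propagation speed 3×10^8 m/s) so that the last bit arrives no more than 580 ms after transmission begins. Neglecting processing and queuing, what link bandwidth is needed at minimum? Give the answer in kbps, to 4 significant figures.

Propagation delay = 36000000 / 300000000 = 120 ms.
Transmission budget = 580 − 120 = 460 ms.
R ≥ L / t_tx = 54000 bits / 0.46 s = 117.4 kbps.

117.4 kbps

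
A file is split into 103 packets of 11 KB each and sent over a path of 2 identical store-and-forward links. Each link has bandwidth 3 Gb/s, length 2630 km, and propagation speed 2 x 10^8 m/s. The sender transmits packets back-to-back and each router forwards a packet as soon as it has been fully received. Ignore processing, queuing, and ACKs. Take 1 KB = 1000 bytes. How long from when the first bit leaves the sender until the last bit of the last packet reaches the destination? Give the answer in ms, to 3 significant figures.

Per-hop transmission t_tx = L/R = 88000/3000000000 = 0.0293333 ms.
Per-hop propagation t_prop = 2630000/200000000 = 13.15 ms.
Pipeline fill: first packet needs 2·t_tx to clear all hops; remaining 102 packets each add one t_tx.
Total = (2+103-1)·t_tx + 2·t_prop = 104·0.0293333 + 2·13.15 = 29.4 ms.

29.4 ms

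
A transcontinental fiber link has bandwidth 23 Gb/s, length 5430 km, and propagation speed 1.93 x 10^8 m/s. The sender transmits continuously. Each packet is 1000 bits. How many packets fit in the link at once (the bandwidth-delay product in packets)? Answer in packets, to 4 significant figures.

Propagation delay = 5430000 / 193000000 = 0.0281347 s.
BDP = R × t_prop = 23000000000 × 0.0281347 = 647098000 bits.
In packets of 1000 bits: 647100 packets.

647100 packets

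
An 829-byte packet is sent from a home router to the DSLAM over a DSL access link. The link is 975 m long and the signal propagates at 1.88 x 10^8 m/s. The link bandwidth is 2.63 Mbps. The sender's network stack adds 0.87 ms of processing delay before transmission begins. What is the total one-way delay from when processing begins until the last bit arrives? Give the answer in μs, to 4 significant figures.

L = 829 × 8 = 6632 bits.
Transmission delay = L/R = 6632 / 2630000 = 2521.67 μs.
Propagation delay = d/s = 975 m / 188000000 m/s = 5.18617 μs.
Plus processing delay 0.87 ms = 870 μs.
Total = 3397 μs.

3397 μs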